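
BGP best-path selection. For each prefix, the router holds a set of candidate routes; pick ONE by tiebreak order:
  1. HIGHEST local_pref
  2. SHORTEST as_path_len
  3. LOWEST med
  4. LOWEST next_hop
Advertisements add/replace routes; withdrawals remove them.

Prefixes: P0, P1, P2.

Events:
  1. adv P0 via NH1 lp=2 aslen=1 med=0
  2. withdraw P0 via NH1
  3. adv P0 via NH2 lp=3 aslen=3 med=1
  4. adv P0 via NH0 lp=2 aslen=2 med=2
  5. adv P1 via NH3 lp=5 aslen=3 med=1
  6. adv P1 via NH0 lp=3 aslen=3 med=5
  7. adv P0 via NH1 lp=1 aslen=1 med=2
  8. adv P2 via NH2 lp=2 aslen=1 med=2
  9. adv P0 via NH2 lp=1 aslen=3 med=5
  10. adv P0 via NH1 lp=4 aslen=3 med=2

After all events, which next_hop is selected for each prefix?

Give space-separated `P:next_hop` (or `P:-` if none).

Answer: P0:NH1 P1:NH3 P2:NH2

Derivation:
Op 1: best P0=NH1 P1=- P2=-
Op 2: best P0=- P1=- P2=-
Op 3: best P0=NH2 P1=- P2=-
Op 4: best P0=NH2 P1=- P2=-
Op 5: best P0=NH2 P1=NH3 P2=-
Op 6: best P0=NH2 P1=NH3 P2=-
Op 7: best P0=NH2 P1=NH3 P2=-
Op 8: best P0=NH2 P1=NH3 P2=NH2
Op 9: best P0=NH0 P1=NH3 P2=NH2
Op 10: best P0=NH1 P1=NH3 P2=NH2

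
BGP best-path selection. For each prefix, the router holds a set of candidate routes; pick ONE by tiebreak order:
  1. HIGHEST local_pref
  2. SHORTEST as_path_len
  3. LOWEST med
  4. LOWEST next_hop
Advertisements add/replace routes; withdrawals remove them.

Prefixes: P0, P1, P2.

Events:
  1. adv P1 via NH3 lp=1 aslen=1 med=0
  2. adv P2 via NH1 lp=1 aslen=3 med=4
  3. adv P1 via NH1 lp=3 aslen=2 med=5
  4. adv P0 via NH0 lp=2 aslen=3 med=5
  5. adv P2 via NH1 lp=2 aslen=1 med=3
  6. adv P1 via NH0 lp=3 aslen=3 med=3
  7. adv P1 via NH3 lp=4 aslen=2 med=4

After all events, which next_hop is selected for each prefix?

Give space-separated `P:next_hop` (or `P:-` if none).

Answer: P0:NH0 P1:NH3 P2:NH1

Derivation:
Op 1: best P0=- P1=NH3 P2=-
Op 2: best P0=- P1=NH3 P2=NH1
Op 3: best P0=- P1=NH1 P2=NH1
Op 4: best P0=NH0 P1=NH1 P2=NH1
Op 5: best P0=NH0 P1=NH1 P2=NH1
Op 6: best P0=NH0 P1=NH1 P2=NH1
Op 7: best P0=NH0 P1=NH3 P2=NH1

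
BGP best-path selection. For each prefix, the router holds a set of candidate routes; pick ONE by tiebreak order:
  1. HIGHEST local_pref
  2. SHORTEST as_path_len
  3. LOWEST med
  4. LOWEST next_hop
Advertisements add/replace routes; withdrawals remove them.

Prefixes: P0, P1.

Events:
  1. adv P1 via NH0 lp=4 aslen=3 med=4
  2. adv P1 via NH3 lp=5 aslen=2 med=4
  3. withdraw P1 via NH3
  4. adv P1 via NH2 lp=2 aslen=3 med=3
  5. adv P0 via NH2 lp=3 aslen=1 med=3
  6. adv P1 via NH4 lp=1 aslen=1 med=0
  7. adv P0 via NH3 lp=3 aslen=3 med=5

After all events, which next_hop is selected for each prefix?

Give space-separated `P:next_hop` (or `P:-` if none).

Answer: P0:NH2 P1:NH0

Derivation:
Op 1: best P0=- P1=NH0
Op 2: best P0=- P1=NH3
Op 3: best P0=- P1=NH0
Op 4: best P0=- P1=NH0
Op 5: best P0=NH2 P1=NH0
Op 6: best P0=NH2 P1=NH0
Op 7: best P0=NH2 P1=NH0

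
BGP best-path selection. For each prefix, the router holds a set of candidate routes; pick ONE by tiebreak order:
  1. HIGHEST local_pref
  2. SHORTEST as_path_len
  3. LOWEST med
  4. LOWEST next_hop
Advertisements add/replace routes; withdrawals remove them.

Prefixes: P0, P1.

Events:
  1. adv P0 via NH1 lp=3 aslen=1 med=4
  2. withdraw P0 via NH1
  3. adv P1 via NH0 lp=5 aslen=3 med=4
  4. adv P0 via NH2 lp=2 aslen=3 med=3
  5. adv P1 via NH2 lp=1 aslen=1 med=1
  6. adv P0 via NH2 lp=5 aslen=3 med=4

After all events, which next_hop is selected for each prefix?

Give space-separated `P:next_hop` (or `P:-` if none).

Op 1: best P0=NH1 P1=-
Op 2: best P0=- P1=-
Op 3: best P0=- P1=NH0
Op 4: best P0=NH2 P1=NH0
Op 5: best P0=NH2 P1=NH0
Op 6: best P0=NH2 P1=NH0

Answer: P0:NH2 P1:NH0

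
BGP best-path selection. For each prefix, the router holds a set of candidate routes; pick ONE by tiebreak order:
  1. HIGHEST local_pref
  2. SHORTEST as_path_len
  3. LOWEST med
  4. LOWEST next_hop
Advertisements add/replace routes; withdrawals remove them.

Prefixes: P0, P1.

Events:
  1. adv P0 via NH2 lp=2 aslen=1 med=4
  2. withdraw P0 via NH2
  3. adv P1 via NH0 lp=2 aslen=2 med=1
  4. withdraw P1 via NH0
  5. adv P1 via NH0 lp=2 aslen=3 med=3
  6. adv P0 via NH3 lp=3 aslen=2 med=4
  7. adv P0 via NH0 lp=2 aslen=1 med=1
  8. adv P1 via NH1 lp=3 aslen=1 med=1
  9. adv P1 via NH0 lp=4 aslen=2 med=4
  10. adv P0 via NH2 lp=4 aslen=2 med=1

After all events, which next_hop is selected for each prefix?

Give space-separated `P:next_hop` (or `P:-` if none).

Answer: P0:NH2 P1:NH0

Derivation:
Op 1: best P0=NH2 P1=-
Op 2: best P0=- P1=-
Op 3: best P0=- P1=NH0
Op 4: best P0=- P1=-
Op 5: best P0=- P1=NH0
Op 6: best P0=NH3 P1=NH0
Op 7: best P0=NH3 P1=NH0
Op 8: best P0=NH3 P1=NH1
Op 9: best P0=NH3 P1=NH0
Op 10: best P0=NH2 P1=NH0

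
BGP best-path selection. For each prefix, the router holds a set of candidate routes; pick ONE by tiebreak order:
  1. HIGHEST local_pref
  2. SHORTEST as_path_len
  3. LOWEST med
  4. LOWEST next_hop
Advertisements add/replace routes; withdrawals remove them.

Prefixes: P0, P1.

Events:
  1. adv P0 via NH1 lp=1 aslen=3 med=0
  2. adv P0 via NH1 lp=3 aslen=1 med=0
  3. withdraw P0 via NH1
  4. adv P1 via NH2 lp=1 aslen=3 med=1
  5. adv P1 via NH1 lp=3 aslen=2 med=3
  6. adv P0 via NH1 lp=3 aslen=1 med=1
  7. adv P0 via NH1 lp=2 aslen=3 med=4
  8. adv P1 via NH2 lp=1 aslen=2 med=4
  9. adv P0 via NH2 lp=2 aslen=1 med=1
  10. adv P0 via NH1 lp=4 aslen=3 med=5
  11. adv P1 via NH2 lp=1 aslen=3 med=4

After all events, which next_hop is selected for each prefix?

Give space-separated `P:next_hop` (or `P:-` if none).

Op 1: best P0=NH1 P1=-
Op 2: best P0=NH1 P1=-
Op 3: best P0=- P1=-
Op 4: best P0=- P1=NH2
Op 5: best P0=- P1=NH1
Op 6: best P0=NH1 P1=NH1
Op 7: best P0=NH1 P1=NH1
Op 8: best P0=NH1 P1=NH1
Op 9: best P0=NH2 P1=NH1
Op 10: best P0=NH1 P1=NH1
Op 11: best P0=NH1 P1=NH1

Answer: P0:NH1 P1:NH1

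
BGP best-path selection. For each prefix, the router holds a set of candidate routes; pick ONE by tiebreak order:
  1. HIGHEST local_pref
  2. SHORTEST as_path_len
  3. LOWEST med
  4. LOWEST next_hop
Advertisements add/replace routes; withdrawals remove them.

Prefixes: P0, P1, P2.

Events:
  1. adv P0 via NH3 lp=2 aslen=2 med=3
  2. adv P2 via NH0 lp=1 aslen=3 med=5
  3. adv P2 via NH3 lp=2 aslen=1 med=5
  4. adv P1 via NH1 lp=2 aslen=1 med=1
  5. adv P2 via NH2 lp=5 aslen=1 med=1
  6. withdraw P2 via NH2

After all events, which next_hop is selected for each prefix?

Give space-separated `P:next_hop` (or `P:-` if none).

Op 1: best P0=NH3 P1=- P2=-
Op 2: best P0=NH3 P1=- P2=NH0
Op 3: best P0=NH3 P1=- P2=NH3
Op 4: best P0=NH3 P1=NH1 P2=NH3
Op 5: best P0=NH3 P1=NH1 P2=NH2
Op 6: best P0=NH3 P1=NH1 P2=NH3

Answer: P0:NH3 P1:NH1 P2:NH3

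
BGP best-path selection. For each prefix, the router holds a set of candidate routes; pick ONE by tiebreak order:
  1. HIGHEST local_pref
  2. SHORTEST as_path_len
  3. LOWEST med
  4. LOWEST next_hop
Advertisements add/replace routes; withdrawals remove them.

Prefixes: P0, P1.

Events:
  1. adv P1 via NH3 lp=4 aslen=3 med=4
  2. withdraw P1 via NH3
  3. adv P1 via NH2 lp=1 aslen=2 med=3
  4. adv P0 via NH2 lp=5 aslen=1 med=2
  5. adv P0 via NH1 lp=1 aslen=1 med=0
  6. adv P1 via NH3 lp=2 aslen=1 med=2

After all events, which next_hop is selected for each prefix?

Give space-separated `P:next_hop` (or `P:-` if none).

Op 1: best P0=- P1=NH3
Op 2: best P0=- P1=-
Op 3: best P0=- P1=NH2
Op 4: best P0=NH2 P1=NH2
Op 5: best P0=NH2 P1=NH2
Op 6: best P0=NH2 P1=NH3

Answer: P0:NH2 P1:NH3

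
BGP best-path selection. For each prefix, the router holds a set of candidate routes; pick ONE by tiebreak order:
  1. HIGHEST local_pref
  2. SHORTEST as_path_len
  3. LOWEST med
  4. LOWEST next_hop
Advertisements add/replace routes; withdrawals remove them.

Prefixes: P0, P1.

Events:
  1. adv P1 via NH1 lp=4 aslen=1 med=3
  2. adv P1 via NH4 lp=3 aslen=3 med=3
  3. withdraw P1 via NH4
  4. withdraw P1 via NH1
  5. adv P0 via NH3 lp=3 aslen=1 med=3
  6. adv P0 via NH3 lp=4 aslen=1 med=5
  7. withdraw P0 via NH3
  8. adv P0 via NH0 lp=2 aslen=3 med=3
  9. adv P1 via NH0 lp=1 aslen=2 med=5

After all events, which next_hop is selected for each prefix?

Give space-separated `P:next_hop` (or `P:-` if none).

Op 1: best P0=- P1=NH1
Op 2: best P0=- P1=NH1
Op 3: best P0=- P1=NH1
Op 4: best P0=- P1=-
Op 5: best P0=NH3 P1=-
Op 6: best P0=NH3 P1=-
Op 7: best P0=- P1=-
Op 8: best P0=NH0 P1=-
Op 9: best P0=NH0 P1=NH0

Answer: P0:NH0 P1:NH0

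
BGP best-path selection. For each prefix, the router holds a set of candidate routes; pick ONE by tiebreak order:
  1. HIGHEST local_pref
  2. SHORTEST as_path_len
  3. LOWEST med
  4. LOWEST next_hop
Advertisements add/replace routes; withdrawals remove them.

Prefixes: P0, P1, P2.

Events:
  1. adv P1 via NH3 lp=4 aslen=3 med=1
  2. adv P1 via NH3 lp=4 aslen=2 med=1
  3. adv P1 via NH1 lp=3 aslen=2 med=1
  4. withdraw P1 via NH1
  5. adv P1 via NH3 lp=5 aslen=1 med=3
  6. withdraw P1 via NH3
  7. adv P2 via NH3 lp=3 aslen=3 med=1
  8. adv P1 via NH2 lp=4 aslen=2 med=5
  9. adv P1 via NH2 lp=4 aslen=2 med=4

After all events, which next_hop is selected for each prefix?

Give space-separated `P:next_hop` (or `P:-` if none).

Answer: P0:- P1:NH2 P2:NH3

Derivation:
Op 1: best P0=- P1=NH3 P2=-
Op 2: best P0=- P1=NH3 P2=-
Op 3: best P0=- P1=NH3 P2=-
Op 4: best P0=- P1=NH3 P2=-
Op 5: best P0=- P1=NH3 P2=-
Op 6: best P0=- P1=- P2=-
Op 7: best P0=- P1=- P2=NH3
Op 8: best P0=- P1=NH2 P2=NH3
Op 9: best P0=- P1=NH2 P2=NH3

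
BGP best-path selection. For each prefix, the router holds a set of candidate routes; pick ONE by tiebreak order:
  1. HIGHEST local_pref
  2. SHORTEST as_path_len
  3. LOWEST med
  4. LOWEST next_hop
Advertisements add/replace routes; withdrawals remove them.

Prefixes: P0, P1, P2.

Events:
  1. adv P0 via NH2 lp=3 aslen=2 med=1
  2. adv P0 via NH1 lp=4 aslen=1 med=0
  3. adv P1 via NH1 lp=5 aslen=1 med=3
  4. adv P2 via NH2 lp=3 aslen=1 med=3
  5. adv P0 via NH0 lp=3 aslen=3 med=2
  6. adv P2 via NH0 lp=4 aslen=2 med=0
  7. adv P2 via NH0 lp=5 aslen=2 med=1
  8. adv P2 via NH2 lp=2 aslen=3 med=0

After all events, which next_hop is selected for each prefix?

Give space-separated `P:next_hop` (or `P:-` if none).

Answer: P0:NH1 P1:NH1 P2:NH0

Derivation:
Op 1: best P0=NH2 P1=- P2=-
Op 2: best P0=NH1 P1=- P2=-
Op 3: best P0=NH1 P1=NH1 P2=-
Op 4: best P0=NH1 P1=NH1 P2=NH2
Op 5: best P0=NH1 P1=NH1 P2=NH2
Op 6: best P0=NH1 P1=NH1 P2=NH0
Op 7: best P0=NH1 P1=NH1 P2=NH0
Op 8: best P0=NH1 P1=NH1 P2=NH0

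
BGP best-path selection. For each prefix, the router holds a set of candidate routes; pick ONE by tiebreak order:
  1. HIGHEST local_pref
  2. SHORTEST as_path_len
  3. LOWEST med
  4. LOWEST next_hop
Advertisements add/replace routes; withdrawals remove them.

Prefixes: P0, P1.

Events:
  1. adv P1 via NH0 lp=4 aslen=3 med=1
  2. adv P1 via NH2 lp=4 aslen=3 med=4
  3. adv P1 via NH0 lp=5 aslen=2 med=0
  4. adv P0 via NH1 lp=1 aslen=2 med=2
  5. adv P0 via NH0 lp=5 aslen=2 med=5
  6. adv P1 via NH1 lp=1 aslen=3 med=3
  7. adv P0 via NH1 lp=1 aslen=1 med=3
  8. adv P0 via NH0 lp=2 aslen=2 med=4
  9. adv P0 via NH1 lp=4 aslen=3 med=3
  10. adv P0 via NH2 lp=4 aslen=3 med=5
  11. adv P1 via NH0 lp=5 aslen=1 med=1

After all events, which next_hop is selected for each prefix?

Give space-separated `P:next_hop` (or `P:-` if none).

Answer: P0:NH1 P1:NH0

Derivation:
Op 1: best P0=- P1=NH0
Op 2: best P0=- P1=NH0
Op 3: best P0=- P1=NH0
Op 4: best P0=NH1 P1=NH0
Op 5: best P0=NH0 P1=NH0
Op 6: best P0=NH0 P1=NH0
Op 7: best P0=NH0 P1=NH0
Op 8: best P0=NH0 P1=NH0
Op 9: best P0=NH1 P1=NH0
Op 10: best P0=NH1 P1=NH0
Op 11: best P0=NH1 P1=NH0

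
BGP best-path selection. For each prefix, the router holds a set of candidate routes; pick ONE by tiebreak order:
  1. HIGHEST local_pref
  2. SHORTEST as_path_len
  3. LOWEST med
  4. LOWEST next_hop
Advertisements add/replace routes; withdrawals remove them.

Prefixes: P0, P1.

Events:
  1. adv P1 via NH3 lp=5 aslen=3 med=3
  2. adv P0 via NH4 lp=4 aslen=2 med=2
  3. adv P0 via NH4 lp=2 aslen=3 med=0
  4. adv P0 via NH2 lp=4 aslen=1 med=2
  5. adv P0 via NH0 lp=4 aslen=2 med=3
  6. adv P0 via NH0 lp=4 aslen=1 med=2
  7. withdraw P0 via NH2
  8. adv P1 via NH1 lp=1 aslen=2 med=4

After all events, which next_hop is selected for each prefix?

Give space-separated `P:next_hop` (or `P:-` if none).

Op 1: best P0=- P1=NH3
Op 2: best P0=NH4 P1=NH3
Op 3: best P0=NH4 P1=NH3
Op 4: best P0=NH2 P1=NH3
Op 5: best P0=NH2 P1=NH3
Op 6: best P0=NH0 P1=NH3
Op 7: best P0=NH0 P1=NH3
Op 8: best P0=NH0 P1=NH3

Answer: P0:NH0 P1:NH3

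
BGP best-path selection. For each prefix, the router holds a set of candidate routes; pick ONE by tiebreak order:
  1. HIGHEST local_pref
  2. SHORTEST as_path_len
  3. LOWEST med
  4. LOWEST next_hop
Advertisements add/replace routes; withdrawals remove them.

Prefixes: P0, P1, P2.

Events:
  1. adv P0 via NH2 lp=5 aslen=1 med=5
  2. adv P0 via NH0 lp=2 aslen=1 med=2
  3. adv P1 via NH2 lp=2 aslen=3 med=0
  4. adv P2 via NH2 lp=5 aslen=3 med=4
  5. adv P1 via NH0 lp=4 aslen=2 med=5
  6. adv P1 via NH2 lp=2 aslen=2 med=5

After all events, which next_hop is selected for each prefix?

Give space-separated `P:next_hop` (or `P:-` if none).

Op 1: best P0=NH2 P1=- P2=-
Op 2: best P0=NH2 P1=- P2=-
Op 3: best P0=NH2 P1=NH2 P2=-
Op 4: best P0=NH2 P1=NH2 P2=NH2
Op 5: best P0=NH2 P1=NH0 P2=NH2
Op 6: best P0=NH2 P1=NH0 P2=NH2

Answer: P0:NH2 P1:NH0 P2:NH2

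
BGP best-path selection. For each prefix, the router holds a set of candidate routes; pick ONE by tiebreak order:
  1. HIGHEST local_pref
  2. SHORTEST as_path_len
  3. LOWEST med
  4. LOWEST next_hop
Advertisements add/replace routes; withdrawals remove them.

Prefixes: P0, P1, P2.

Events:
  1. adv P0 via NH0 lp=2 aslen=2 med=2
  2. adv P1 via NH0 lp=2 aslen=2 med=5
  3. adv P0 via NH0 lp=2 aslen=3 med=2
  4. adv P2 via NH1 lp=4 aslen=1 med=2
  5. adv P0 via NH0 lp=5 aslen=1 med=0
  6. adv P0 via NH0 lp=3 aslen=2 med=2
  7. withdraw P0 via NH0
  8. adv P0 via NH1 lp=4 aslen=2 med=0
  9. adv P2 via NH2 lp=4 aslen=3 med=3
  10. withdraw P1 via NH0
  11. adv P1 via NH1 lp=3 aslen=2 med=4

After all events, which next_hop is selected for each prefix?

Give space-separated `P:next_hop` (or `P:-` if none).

Op 1: best P0=NH0 P1=- P2=-
Op 2: best P0=NH0 P1=NH0 P2=-
Op 3: best P0=NH0 P1=NH0 P2=-
Op 4: best P0=NH0 P1=NH0 P2=NH1
Op 5: best P0=NH0 P1=NH0 P2=NH1
Op 6: best P0=NH0 P1=NH0 P2=NH1
Op 7: best P0=- P1=NH0 P2=NH1
Op 8: best P0=NH1 P1=NH0 P2=NH1
Op 9: best P0=NH1 P1=NH0 P2=NH1
Op 10: best P0=NH1 P1=- P2=NH1
Op 11: best P0=NH1 P1=NH1 P2=NH1

Answer: P0:NH1 P1:NH1 P2:NH1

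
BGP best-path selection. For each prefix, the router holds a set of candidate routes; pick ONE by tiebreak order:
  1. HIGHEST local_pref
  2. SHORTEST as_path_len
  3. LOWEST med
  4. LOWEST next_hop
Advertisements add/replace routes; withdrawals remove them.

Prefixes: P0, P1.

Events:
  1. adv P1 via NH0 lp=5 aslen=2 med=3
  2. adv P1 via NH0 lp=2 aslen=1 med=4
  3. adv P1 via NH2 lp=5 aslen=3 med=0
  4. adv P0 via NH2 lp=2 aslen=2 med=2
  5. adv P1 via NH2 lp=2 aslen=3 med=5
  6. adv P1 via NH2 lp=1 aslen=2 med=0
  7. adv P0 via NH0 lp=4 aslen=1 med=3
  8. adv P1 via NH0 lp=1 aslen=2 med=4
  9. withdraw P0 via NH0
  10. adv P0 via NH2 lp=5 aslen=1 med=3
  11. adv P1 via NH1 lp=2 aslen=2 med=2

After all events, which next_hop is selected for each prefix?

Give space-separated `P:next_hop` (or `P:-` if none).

Op 1: best P0=- P1=NH0
Op 2: best P0=- P1=NH0
Op 3: best P0=- P1=NH2
Op 4: best P0=NH2 P1=NH2
Op 5: best P0=NH2 P1=NH0
Op 6: best P0=NH2 P1=NH0
Op 7: best P0=NH0 P1=NH0
Op 8: best P0=NH0 P1=NH2
Op 9: best P0=NH2 P1=NH2
Op 10: best P0=NH2 P1=NH2
Op 11: best P0=NH2 P1=NH1

Answer: P0:NH2 P1:NH1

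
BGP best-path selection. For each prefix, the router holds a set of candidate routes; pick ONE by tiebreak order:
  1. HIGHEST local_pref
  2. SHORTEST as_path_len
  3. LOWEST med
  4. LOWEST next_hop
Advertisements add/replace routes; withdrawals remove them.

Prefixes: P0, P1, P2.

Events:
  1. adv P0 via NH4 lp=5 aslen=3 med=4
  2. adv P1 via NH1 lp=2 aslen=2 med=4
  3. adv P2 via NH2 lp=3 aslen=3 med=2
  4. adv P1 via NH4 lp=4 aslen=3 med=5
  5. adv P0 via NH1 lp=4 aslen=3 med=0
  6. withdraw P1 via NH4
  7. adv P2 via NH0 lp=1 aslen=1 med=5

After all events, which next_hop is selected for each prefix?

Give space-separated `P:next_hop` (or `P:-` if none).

Op 1: best P0=NH4 P1=- P2=-
Op 2: best P0=NH4 P1=NH1 P2=-
Op 3: best P0=NH4 P1=NH1 P2=NH2
Op 4: best P0=NH4 P1=NH4 P2=NH2
Op 5: best P0=NH4 P1=NH4 P2=NH2
Op 6: best P0=NH4 P1=NH1 P2=NH2
Op 7: best P0=NH4 P1=NH1 P2=NH2

Answer: P0:NH4 P1:NH1 P2:NH2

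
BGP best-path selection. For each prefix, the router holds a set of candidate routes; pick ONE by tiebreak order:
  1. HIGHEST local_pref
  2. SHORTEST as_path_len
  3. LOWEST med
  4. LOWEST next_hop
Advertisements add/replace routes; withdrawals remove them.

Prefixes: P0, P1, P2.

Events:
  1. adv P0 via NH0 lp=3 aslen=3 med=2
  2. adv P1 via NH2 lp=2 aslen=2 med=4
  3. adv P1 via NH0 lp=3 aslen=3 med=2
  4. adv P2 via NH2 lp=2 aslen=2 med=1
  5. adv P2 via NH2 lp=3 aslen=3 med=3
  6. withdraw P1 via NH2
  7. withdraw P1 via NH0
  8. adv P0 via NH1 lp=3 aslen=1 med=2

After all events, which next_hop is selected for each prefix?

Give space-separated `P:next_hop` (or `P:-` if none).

Op 1: best P0=NH0 P1=- P2=-
Op 2: best P0=NH0 P1=NH2 P2=-
Op 3: best P0=NH0 P1=NH0 P2=-
Op 4: best P0=NH0 P1=NH0 P2=NH2
Op 5: best P0=NH0 P1=NH0 P2=NH2
Op 6: best P0=NH0 P1=NH0 P2=NH2
Op 7: best P0=NH0 P1=- P2=NH2
Op 8: best P0=NH1 P1=- P2=NH2

Answer: P0:NH1 P1:- P2:NH2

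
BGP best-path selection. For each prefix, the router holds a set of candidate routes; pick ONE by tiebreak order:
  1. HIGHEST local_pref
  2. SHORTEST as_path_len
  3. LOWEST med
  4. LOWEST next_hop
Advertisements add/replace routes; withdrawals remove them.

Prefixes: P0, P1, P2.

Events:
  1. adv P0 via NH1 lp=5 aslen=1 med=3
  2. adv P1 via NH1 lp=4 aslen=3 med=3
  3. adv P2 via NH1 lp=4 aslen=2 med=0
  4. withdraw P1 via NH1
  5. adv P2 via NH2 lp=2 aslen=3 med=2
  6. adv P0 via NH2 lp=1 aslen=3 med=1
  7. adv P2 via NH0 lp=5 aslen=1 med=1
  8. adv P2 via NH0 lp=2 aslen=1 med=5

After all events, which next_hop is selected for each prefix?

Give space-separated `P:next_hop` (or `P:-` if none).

Answer: P0:NH1 P1:- P2:NH1

Derivation:
Op 1: best P0=NH1 P1=- P2=-
Op 2: best P0=NH1 P1=NH1 P2=-
Op 3: best P0=NH1 P1=NH1 P2=NH1
Op 4: best P0=NH1 P1=- P2=NH1
Op 5: best P0=NH1 P1=- P2=NH1
Op 6: best P0=NH1 P1=- P2=NH1
Op 7: best P0=NH1 P1=- P2=NH0
Op 8: best P0=NH1 P1=- P2=NH1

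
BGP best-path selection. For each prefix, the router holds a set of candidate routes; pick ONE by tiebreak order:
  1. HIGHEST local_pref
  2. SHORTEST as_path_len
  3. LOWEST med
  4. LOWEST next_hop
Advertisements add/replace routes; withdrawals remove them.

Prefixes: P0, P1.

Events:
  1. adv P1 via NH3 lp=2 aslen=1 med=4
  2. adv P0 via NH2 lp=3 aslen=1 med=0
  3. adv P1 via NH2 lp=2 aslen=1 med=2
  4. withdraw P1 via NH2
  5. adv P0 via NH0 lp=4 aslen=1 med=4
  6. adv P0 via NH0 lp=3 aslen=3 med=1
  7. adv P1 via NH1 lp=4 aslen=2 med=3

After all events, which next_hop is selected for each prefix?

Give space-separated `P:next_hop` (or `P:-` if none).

Answer: P0:NH2 P1:NH1

Derivation:
Op 1: best P0=- P1=NH3
Op 2: best P0=NH2 P1=NH3
Op 3: best P0=NH2 P1=NH2
Op 4: best P0=NH2 P1=NH3
Op 5: best P0=NH0 P1=NH3
Op 6: best P0=NH2 P1=NH3
Op 7: best P0=NH2 P1=NH1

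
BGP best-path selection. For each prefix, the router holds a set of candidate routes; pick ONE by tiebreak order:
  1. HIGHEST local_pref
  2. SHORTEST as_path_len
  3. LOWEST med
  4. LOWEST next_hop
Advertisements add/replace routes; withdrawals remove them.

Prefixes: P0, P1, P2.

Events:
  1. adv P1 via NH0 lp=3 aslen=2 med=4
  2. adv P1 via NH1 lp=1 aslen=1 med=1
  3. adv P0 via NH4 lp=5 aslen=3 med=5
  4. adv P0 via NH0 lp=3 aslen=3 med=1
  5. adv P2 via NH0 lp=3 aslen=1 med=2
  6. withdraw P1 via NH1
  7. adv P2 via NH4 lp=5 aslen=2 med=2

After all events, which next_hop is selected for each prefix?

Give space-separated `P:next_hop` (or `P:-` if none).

Answer: P0:NH4 P1:NH0 P2:NH4

Derivation:
Op 1: best P0=- P1=NH0 P2=-
Op 2: best P0=- P1=NH0 P2=-
Op 3: best P0=NH4 P1=NH0 P2=-
Op 4: best P0=NH4 P1=NH0 P2=-
Op 5: best P0=NH4 P1=NH0 P2=NH0
Op 6: best P0=NH4 P1=NH0 P2=NH0
Op 7: best P0=NH4 P1=NH0 P2=NH4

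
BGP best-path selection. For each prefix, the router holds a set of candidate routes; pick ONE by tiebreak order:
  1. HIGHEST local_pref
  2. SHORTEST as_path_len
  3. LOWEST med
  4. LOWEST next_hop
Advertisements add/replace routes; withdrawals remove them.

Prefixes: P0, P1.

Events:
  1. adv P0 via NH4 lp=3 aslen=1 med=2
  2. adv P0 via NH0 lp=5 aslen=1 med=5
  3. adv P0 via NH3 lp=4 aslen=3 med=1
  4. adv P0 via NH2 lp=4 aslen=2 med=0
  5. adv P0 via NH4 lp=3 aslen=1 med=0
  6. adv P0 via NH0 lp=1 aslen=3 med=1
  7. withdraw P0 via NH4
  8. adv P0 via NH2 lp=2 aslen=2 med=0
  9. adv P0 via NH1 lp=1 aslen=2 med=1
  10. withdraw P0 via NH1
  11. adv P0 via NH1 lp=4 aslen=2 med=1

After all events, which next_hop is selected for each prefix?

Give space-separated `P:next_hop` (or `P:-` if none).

Op 1: best P0=NH4 P1=-
Op 2: best P0=NH0 P1=-
Op 3: best P0=NH0 P1=-
Op 4: best P0=NH0 P1=-
Op 5: best P0=NH0 P1=-
Op 6: best P0=NH2 P1=-
Op 7: best P0=NH2 P1=-
Op 8: best P0=NH3 P1=-
Op 9: best P0=NH3 P1=-
Op 10: best P0=NH3 P1=-
Op 11: best P0=NH1 P1=-

Answer: P0:NH1 P1:-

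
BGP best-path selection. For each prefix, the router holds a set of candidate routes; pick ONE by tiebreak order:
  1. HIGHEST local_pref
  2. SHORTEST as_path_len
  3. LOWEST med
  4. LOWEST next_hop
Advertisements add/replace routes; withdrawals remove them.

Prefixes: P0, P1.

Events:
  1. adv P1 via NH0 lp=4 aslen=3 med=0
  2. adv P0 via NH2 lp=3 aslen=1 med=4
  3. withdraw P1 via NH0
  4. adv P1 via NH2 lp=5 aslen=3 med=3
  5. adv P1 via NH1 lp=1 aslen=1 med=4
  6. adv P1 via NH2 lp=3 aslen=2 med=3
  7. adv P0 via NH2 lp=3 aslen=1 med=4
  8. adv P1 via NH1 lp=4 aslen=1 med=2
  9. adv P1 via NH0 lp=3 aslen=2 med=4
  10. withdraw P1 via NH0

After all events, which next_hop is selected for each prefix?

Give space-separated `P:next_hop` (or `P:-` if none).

Answer: P0:NH2 P1:NH1

Derivation:
Op 1: best P0=- P1=NH0
Op 2: best P0=NH2 P1=NH0
Op 3: best P0=NH2 P1=-
Op 4: best P0=NH2 P1=NH2
Op 5: best P0=NH2 P1=NH2
Op 6: best P0=NH2 P1=NH2
Op 7: best P0=NH2 P1=NH2
Op 8: best P0=NH2 P1=NH1
Op 9: best P0=NH2 P1=NH1
Op 10: best P0=NH2 P1=NH1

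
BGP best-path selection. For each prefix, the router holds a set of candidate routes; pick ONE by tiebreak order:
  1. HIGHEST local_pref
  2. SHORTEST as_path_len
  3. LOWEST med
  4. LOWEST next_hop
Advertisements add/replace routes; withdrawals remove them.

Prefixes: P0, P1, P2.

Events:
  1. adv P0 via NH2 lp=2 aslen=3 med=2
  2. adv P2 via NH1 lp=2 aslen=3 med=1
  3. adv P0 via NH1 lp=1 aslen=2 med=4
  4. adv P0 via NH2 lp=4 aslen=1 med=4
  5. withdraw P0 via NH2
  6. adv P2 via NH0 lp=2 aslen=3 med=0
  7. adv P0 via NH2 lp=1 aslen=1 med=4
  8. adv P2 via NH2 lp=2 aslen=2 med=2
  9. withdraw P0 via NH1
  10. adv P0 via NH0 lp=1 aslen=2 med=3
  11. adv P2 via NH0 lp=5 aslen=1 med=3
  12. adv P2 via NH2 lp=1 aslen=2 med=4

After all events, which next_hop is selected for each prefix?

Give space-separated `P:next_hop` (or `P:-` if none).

Answer: P0:NH2 P1:- P2:NH0

Derivation:
Op 1: best P0=NH2 P1=- P2=-
Op 2: best P0=NH2 P1=- P2=NH1
Op 3: best P0=NH2 P1=- P2=NH1
Op 4: best P0=NH2 P1=- P2=NH1
Op 5: best P0=NH1 P1=- P2=NH1
Op 6: best P0=NH1 P1=- P2=NH0
Op 7: best P0=NH2 P1=- P2=NH0
Op 8: best P0=NH2 P1=- P2=NH2
Op 9: best P0=NH2 P1=- P2=NH2
Op 10: best P0=NH2 P1=- P2=NH2
Op 11: best P0=NH2 P1=- P2=NH0
Op 12: best P0=NH2 P1=- P2=NH0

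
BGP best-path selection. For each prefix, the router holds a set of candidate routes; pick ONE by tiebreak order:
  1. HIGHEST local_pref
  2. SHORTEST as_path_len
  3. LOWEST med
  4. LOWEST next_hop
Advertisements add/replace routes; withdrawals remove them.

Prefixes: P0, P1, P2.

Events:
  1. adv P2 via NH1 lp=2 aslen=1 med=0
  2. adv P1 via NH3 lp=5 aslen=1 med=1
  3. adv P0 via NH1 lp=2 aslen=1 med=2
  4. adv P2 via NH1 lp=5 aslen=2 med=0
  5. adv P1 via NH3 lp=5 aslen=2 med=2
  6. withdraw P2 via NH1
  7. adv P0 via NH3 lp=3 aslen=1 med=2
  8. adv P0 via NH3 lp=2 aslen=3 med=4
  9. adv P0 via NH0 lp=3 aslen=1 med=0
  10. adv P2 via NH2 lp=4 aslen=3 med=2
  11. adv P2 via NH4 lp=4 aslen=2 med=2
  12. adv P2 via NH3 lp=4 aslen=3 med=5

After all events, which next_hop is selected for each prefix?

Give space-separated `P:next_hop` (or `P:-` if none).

Answer: P0:NH0 P1:NH3 P2:NH4

Derivation:
Op 1: best P0=- P1=- P2=NH1
Op 2: best P0=- P1=NH3 P2=NH1
Op 3: best P0=NH1 P1=NH3 P2=NH1
Op 4: best P0=NH1 P1=NH3 P2=NH1
Op 5: best P0=NH1 P1=NH3 P2=NH1
Op 6: best P0=NH1 P1=NH3 P2=-
Op 7: best P0=NH3 P1=NH3 P2=-
Op 8: best P0=NH1 P1=NH3 P2=-
Op 9: best P0=NH0 P1=NH3 P2=-
Op 10: best P0=NH0 P1=NH3 P2=NH2
Op 11: best P0=NH0 P1=NH3 P2=NH4
Op 12: best P0=NH0 P1=NH3 P2=NH4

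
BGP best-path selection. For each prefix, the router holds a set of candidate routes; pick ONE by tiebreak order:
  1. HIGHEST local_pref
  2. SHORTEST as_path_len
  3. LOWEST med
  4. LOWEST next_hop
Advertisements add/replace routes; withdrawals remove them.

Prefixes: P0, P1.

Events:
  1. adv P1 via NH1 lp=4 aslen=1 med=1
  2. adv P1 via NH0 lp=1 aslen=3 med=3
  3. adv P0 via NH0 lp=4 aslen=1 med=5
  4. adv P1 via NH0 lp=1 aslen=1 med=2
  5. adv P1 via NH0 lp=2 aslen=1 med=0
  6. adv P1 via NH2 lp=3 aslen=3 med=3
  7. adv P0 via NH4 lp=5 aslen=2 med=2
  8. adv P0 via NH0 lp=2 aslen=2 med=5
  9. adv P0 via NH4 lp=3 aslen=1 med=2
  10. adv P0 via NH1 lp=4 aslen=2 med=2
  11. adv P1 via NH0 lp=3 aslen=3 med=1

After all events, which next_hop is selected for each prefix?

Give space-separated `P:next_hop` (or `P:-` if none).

Op 1: best P0=- P1=NH1
Op 2: best P0=- P1=NH1
Op 3: best P0=NH0 P1=NH1
Op 4: best P0=NH0 P1=NH1
Op 5: best P0=NH0 P1=NH1
Op 6: best P0=NH0 P1=NH1
Op 7: best P0=NH4 P1=NH1
Op 8: best P0=NH4 P1=NH1
Op 9: best P0=NH4 P1=NH1
Op 10: best P0=NH1 P1=NH1
Op 11: best P0=NH1 P1=NH1

Answer: P0:NH1 P1:NH1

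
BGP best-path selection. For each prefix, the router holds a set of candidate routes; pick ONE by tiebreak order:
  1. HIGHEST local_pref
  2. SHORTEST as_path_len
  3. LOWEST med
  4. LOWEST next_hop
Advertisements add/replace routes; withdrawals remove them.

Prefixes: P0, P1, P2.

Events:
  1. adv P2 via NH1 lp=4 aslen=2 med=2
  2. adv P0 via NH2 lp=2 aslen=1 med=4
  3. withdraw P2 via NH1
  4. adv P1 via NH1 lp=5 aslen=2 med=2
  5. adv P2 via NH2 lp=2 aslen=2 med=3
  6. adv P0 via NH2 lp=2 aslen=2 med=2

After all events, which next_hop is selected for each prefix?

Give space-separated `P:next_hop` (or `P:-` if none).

Op 1: best P0=- P1=- P2=NH1
Op 2: best P0=NH2 P1=- P2=NH1
Op 3: best P0=NH2 P1=- P2=-
Op 4: best P0=NH2 P1=NH1 P2=-
Op 5: best P0=NH2 P1=NH1 P2=NH2
Op 6: best P0=NH2 P1=NH1 P2=NH2

Answer: P0:NH2 P1:NH1 P2:NH2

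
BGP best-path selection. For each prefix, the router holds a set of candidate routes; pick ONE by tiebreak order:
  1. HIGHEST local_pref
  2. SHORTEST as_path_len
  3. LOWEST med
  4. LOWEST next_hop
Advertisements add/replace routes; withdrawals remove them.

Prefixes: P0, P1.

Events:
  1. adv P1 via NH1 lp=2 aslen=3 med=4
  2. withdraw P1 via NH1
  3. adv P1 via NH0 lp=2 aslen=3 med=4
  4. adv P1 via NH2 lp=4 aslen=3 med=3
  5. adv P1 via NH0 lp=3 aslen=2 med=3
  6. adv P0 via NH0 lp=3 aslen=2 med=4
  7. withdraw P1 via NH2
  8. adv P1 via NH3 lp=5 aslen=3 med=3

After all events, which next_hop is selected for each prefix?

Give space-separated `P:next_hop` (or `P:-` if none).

Answer: P0:NH0 P1:NH3

Derivation:
Op 1: best P0=- P1=NH1
Op 2: best P0=- P1=-
Op 3: best P0=- P1=NH0
Op 4: best P0=- P1=NH2
Op 5: best P0=- P1=NH2
Op 6: best P0=NH0 P1=NH2
Op 7: best P0=NH0 P1=NH0
Op 8: best P0=NH0 P1=NH3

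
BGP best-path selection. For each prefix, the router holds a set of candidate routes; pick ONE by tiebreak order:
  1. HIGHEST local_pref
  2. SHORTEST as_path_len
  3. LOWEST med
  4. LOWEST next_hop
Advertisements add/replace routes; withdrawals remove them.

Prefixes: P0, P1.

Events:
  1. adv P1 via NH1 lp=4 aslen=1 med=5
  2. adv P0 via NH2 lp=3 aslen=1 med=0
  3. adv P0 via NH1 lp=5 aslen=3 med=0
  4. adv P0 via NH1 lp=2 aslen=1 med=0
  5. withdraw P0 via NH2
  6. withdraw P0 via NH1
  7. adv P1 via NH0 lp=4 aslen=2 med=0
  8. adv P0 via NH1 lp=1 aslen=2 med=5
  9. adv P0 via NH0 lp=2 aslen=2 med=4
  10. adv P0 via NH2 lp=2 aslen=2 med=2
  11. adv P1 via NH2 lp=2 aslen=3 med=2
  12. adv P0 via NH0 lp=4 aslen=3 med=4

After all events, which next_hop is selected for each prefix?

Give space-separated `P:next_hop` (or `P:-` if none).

Answer: P0:NH0 P1:NH1

Derivation:
Op 1: best P0=- P1=NH1
Op 2: best P0=NH2 P1=NH1
Op 3: best P0=NH1 P1=NH1
Op 4: best P0=NH2 P1=NH1
Op 5: best P0=NH1 P1=NH1
Op 6: best P0=- P1=NH1
Op 7: best P0=- P1=NH1
Op 8: best P0=NH1 P1=NH1
Op 9: best P0=NH0 P1=NH1
Op 10: best P0=NH2 P1=NH1
Op 11: best P0=NH2 P1=NH1
Op 12: best P0=NH0 P1=NH1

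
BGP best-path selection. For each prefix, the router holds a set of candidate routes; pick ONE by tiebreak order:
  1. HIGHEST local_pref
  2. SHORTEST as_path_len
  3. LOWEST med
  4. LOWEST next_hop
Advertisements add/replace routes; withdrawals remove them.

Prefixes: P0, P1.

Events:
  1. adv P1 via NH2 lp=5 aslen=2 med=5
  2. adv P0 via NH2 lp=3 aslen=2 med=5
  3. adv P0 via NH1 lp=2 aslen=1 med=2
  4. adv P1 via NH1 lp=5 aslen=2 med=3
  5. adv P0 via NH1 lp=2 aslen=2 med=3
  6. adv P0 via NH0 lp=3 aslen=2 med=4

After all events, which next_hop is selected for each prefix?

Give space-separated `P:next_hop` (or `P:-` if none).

Op 1: best P0=- P1=NH2
Op 2: best P0=NH2 P1=NH2
Op 3: best P0=NH2 P1=NH2
Op 4: best P0=NH2 P1=NH1
Op 5: best P0=NH2 P1=NH1
Op 6: best P0=NH0 P1=NH1

Answer: P0:NH0 P1:NH1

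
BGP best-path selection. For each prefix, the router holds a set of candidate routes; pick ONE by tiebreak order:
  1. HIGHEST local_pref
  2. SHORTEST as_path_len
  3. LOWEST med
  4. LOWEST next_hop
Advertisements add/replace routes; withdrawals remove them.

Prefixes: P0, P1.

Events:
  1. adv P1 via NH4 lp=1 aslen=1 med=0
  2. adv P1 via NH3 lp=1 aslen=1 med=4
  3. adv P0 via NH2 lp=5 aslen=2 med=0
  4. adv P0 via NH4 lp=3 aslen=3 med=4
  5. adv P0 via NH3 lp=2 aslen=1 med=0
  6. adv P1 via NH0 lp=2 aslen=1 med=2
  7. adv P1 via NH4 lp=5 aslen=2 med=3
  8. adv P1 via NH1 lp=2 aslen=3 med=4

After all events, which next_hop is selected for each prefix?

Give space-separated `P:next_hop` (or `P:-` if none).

Op 1: best P0=- P1=NH4
Op 2: best P0=- P1=NH4
Op 3: best P0=NH2 P1=NH4
Op 4: best P0=NH2 P1=NH4
Op 5: best P0=NH2 P1=NH4
Op 6: best P0=NH2 P1=NH0
Op 7: best P0=NH2 P1=NH4
Op 8: best P0=NH2 P1=NH4

Answer: P0:NH2 P1:NH4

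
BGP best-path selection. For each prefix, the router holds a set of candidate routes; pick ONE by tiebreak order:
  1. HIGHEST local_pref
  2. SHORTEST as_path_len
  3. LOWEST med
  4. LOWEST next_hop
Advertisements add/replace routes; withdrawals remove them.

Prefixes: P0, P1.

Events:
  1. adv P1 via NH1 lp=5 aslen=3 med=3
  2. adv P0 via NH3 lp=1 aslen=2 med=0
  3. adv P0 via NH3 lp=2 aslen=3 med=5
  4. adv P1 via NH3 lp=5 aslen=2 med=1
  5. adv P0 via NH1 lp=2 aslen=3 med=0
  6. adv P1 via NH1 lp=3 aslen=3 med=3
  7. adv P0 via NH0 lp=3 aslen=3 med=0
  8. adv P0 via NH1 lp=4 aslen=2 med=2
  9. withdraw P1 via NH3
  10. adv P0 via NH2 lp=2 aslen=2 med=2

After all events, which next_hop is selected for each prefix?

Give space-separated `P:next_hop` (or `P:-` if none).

Answer: P0:NH1 P1:NH1

Derivation:
Op 1: best P0=- P1=NH1
Op 2: best P0=NH3 P1=NH1
Op 3: best P0=NH3 P1=NH1
Op 4: best P0=NH3 P1=NH3
Op 5: best P0=NH1 P1=NH3
Op 6: best P0=NH1 P1=NH3
Op 7: best P0=NH0 P1=NH3
Op 8: best P0=NH1 P1=NH3
Op 9: best P0=NH1 P1=NH1
Op 10: best P0=NH1 P1=NH1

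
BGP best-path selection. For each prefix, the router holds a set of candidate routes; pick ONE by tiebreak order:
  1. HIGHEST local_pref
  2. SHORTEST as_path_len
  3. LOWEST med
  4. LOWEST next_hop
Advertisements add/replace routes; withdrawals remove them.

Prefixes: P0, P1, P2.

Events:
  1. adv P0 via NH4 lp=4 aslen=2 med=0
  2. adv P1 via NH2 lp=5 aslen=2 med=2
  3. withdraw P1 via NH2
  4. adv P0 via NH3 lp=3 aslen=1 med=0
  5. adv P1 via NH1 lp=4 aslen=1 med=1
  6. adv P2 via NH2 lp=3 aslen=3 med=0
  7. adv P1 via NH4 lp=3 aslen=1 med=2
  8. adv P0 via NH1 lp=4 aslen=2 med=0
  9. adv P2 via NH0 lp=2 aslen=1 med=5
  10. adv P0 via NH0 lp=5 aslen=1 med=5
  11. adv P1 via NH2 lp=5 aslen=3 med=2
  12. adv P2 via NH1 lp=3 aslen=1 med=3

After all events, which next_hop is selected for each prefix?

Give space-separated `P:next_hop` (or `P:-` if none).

Answer: P0:NH0 P1:NH2 P2:NH1

Derivation:
Op 1: best P0=NH4 P1=- P2=-
Op 2: best P0=NH4 P1=NH2 P2=-
Op 3: best P0=NH4 P1=- P2=-
Op 4: best P0=NH4 P1=- P2=-
Op 5: best P0=NH4 P1=NH1 P2=-
Op 6: best P0=NH4 P1=NH1 P2=NH2
Op 7: best P0=NH4 P1=NH1 P2=NH2
Op 8: best P0=NH1 P1=NH1 P2=NH2
Op 9: best P0=NH1 P1=NH1 P2=NH2
Op 10: best P0=NH0 P1=NH1 P2=NH2
Op 11: best P0=NH0 P1=NH2 P2=NH2
Op 12: best P0=NH0 P1=NH2 P2=NH1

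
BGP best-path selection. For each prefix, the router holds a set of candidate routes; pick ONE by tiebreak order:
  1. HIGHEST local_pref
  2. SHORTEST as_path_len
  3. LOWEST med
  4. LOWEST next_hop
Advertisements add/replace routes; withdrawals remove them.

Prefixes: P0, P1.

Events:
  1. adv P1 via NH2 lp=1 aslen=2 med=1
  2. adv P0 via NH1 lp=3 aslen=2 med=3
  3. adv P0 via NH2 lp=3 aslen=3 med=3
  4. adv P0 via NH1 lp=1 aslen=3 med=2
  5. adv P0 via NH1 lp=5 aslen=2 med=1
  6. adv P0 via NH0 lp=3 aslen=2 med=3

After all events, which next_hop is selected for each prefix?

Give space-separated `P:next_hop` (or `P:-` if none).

Answer: P0:NH1 P1:NH2

Derivation:
Op 1: best P0=- P1=NH2
Op 2: best P0=NH1 P1=NH2
Op 3: best P0=NH1 P1=NH2
Op 4: best P0=NH2 P1=NH2
Op 5: best P0=NH1 P1=NH2
Op 6: best P0=NH1 P1=NH2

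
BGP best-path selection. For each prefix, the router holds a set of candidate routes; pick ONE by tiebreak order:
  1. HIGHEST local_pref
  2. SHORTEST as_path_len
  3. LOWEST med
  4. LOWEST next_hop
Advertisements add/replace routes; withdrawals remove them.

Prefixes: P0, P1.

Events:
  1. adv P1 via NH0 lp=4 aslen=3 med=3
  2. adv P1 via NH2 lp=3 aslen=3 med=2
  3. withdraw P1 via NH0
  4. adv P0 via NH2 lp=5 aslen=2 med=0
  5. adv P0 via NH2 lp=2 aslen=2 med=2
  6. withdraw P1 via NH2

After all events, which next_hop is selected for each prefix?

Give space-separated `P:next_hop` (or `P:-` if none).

Op 1: best P0=- P1=NH0
Op 2: best P0=- P1=NH0
Op 3: best P0=- P1=NH2
Op 4: best P0=NH2 P1=NH2
Op 5: best P0=NH2 P1=NH2
Op 6: best P0=NH2 P1=-

Answer: P0:NH2 P1:-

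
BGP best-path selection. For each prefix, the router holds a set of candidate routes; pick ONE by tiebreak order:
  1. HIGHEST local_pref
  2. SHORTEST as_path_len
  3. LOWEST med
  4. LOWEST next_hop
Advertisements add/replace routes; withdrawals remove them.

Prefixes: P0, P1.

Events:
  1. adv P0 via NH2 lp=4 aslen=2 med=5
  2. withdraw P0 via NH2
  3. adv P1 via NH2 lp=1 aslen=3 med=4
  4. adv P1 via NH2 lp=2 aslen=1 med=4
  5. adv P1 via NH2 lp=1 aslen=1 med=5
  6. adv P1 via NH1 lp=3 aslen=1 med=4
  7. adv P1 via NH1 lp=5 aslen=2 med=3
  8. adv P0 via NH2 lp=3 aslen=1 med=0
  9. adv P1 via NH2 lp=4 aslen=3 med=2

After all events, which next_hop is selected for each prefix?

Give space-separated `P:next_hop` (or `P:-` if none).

Answer: P0:NH2 P1:NH1

Derivation:
Op 1: best P0=NH2 P1=-
Op 2: best P0=- P1=-
Op 3: best P0=- P1=NH2
Op 4: best P0=- P1=NH2
Op 5: best P0=- P1=NH2
Op 6: best P0=- P1=NH1
Op 7: best P0=- P1=NH1
Op 8: best P0=NH2 P1=NH1
Op 9: best P0=NH2 P1=NH1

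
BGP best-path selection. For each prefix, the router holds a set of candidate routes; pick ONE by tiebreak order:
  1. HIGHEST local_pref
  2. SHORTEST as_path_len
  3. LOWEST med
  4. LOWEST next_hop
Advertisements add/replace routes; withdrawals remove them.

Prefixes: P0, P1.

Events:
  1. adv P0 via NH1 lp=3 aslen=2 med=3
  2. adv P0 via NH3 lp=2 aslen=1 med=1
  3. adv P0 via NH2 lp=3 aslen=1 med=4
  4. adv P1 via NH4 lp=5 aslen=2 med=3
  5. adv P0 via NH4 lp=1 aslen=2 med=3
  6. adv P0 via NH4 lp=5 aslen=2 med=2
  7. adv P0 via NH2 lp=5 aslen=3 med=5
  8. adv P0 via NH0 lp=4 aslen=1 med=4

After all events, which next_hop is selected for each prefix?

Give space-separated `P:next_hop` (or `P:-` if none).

Answer: P0:NH4 P1:NH4

Derivation:
Op 1: best P0=NH1 P1=-
Op 2: best P0=NH1 P1=-
Op 3: best P0=NH2 P1=-
Op 4: best P0=NH2 P1=NH4
Op 5: best P0=NH2 P1=NH4
Op 6: best P0=NH4 P1=NH4
Op 7: best P0=NH4 P1=NH4
Op 8: best P0=NH4 P1=NH4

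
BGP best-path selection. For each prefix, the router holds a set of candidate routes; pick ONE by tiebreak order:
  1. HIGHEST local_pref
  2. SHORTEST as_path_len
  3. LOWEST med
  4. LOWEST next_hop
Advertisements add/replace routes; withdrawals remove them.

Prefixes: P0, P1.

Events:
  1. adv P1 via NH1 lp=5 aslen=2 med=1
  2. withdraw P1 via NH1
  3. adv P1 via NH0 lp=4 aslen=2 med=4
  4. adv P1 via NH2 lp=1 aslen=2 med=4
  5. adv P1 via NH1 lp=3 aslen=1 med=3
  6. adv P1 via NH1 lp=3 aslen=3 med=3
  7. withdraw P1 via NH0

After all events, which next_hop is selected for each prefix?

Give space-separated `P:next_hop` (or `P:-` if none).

Answer: P0:- P1:NH1

Derivation:
Op 1: best P0=- P1=NH1
Op 2: best P0=- P1=-
Op 3: best P0=- P1=NH0
Op 4: best P0=- P1=NH0
Op 5: best P0=- P1=NH0
Op 6: best P0=- P1=NH0
Op 7: best P0=- P1=NH1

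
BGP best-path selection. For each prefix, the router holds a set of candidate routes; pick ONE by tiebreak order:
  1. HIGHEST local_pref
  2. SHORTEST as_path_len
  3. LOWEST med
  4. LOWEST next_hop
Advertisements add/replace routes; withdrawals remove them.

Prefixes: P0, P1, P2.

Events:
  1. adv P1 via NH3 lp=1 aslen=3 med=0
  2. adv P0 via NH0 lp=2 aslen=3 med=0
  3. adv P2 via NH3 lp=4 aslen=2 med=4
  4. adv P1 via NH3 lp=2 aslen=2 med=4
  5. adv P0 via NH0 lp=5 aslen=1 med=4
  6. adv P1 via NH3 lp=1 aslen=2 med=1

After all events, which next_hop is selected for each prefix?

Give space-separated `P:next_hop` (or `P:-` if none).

Op 1: best P0=- P1=NH3 P2=-
Op 2: best P0=NH0 P1=NH3 P2=-
Op 3: best P0=NH0 P1=NH3 P2=NH3
Op 4: best P0=NH0 P1=NH3 P2=NH3
Op 5: best P0=NH0 P1=NH3 P2=NH3
Op 6: best P0=NH0 P1=NH3 P2=NH3

Answer: P0:NH0 P1:NH3 P2:NH3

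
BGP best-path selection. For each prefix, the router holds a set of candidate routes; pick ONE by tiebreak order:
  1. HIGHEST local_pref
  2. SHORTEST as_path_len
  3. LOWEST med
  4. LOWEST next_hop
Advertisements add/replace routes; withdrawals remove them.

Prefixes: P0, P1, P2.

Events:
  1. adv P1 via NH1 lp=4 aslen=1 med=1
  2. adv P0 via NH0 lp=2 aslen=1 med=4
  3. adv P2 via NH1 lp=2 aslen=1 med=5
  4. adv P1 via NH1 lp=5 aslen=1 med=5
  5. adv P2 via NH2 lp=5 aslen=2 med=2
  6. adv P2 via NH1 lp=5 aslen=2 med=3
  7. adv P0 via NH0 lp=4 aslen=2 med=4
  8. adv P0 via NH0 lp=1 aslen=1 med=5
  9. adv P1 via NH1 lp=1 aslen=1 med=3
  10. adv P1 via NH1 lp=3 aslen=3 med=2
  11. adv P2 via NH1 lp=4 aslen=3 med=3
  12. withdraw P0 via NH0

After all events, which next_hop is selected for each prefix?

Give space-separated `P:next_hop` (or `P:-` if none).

Answer: P0:- P1:NH1 P2:NH2

Derivation:
Op 1: best P0=- P1=NH1 P2=-
Op 2: best P0=NH0 P1=NH1 P2=-
Op 3: best P0=NH0 P1=NH1 P2=NH1
Op 4: best P0=NH0 P1=NH1 P2=NH1
Op 5: best P0=NH0 P1=NH1 P2=NH2
Op 6: best P0=NH0 P1=NH1 P2=NH2
Op 7: best P0=NH0 P1=NH1 P2=NH2
Op 8: best P0=NH0 P1=NH1 P2=NH2
Op 9: best P0=NH0 P1=NH1 P2=NH2
Op 10: best P0=NH0 P1=NH1 P2=NH2
Op 11: best P0=NH0 P1=NH1 P2=NH2
Op 12: best P0=- P1=NH1 P2=NH2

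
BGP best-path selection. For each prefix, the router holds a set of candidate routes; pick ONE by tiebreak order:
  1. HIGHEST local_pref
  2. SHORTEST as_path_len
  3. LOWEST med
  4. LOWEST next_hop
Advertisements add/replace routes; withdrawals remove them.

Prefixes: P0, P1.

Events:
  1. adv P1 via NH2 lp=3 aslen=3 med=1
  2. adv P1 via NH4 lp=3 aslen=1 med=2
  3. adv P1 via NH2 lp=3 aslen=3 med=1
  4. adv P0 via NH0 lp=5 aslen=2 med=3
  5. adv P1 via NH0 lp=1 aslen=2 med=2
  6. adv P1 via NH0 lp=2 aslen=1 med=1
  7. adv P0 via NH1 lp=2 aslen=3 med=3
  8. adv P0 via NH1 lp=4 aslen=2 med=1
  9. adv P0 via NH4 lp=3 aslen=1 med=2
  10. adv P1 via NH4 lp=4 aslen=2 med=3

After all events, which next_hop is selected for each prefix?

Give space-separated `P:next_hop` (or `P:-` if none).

Op 1: best P0=- P1=NH2
Op 2: best P0=- P1=NH4
Op 3: best P0=- P1=NH4
Op 4: best P0=NH0 P1=NH4
Op 5: best P0=NH0 P1=NH4
Op 6: best P0=NH0 P1=NH4
Op 7: best P0=NH0 P1=NH4
Op 8: best P0=NH0 P1=NH4
Op 9: best P0=NH0 P1=NH4
Op 10: best P0=NH0 P1=NH4

Answer: P0:NH0 P1:NH4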